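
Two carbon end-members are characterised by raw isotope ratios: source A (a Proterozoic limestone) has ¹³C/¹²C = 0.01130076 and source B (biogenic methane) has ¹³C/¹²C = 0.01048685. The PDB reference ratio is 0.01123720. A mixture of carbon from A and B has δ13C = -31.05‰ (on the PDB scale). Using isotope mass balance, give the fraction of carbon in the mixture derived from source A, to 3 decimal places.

δ_A = (0.01130076/0.01123720 − 1)×1000 = (1.005656 − 1)×1000 = 5.656‰
δ_B = (0.01048685/0.01123720 − 1)×1000 = (0.933226 − 1)×1000 = -66.774‰
f_A = (δ_mix − δ_B)/(δ_A − δ_B) = (-31.05 − (-66.774))/(5.656 − (-66.774))
f_A = 35.724 / 72.430 = 0.4932

0.493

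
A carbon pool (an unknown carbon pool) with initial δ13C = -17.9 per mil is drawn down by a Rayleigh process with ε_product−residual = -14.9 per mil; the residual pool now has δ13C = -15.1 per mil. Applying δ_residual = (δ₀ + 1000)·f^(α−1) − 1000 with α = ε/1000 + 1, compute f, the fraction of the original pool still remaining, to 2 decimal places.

0.83

α − 1 = ε/1000 = -0.0149
(δ_res + 1000)/(δ₀ + 1000) = (-15.1 + 1000)/(-17.9 + 1000) = 984.9/982.1 = 1.002851
f = 1.002851^(1/-0.0149) = exp(ln(1.002851)/-0.0149) = exp(0.00285/-0.0149)
f = exp(-0.1911) = 0.8261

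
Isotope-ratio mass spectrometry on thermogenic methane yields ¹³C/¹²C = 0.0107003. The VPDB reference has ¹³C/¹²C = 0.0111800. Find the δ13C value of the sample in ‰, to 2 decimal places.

-42.91‰

δ13C = (R_sample / R_standard − 1) × 1000
R_sample / R_standard = 0.0107003 / 0.0111800 = 0.957093
δ13C = (0.957093 − 1) × 1000 = -42.907‰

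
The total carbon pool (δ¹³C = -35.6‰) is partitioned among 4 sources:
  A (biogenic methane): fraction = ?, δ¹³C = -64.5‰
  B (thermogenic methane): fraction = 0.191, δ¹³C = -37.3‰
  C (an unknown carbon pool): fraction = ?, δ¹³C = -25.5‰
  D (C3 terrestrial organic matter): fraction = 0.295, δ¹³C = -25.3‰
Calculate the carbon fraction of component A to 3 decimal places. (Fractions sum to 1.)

0.203

Let f_A and f_C be the unknown fractions; fractions sum to 1 so f_A + f_C = 0.514.
Mass balance: Σ fᵢ·δᵢ = δ_bulk ⇒ f_A·(-64.5) + f_C·(-25.5) = -35.6 − (-14.588) = -21.012
Substitute f_C = 0.514 − f_A:
f_A·(-64.5 − -25.5) = -21.012 − 0.514×(-25.5) = -7.905
f_A = -7.905 / -39.0 = 0.2027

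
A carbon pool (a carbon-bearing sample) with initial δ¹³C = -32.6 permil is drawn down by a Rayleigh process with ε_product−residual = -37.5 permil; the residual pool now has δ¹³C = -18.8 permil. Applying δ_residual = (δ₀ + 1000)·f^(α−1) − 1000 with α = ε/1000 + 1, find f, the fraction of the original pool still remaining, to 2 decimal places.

0.69

α − 1 = ε/1000 = -0.0375
(δ_res + 1000)/(δ₀ + 1000) = (-18.8 + 1000)/(-32.6 + 1000) = 981.2/967.4 = 1.014265
f = 1.014265^(1/-0.0375) = exp(ln(1.014265)/-0.0375) = exp(0.01416/-0.0375)
f = exp(-0.3777) = 0.6854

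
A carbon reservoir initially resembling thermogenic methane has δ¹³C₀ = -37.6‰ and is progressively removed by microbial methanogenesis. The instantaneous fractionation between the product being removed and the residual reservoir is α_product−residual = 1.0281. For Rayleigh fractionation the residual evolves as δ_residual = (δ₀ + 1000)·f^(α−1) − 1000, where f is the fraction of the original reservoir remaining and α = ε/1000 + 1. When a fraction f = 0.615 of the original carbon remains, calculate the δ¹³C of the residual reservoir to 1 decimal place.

-50.7‰

Rayleigh residual: δ_res = (δ₀ + 1000)·f^(α−1) − 1000
α − 1 = 0.02810
f^(α−1) = 0.615^(0.02810) = 0.986433
δ_res = (-37.6 + 1000) × 0.986433 − 1000 = 949.343 − 1000 = -50.66‰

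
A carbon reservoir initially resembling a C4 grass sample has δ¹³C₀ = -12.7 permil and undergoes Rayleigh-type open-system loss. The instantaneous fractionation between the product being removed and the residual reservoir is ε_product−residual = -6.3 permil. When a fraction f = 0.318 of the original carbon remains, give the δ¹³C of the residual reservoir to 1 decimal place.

Rayleigh residual: δ_res = (δ₀ + 1000)·f^(α−1) − 1000
α = ε/1000 + 1 = 0.99370, so α − 1 = -0.00630
f^(α−1) = 0.318^(-0.00630) = 1.007244
δ_res = (-12.7 + 1000) × 1.007244 − 1000 = 994.452 − 1000 = -5.55 permil

-5.5 permil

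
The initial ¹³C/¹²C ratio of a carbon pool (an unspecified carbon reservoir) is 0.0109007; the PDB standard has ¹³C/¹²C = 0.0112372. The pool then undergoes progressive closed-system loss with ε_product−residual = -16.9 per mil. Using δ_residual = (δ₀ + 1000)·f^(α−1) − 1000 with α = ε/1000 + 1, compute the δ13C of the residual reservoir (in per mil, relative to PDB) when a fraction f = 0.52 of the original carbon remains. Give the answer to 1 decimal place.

δ₀ = (0.0109007/0.0112372 − 1)×1000 = (0.970055 − 1)×1000 = -29.945 per mil
α − 1 = ε/1000 = -0.0169
f^(α−1) = 0.52^(-0.0169) = 1.011113
δ_res = (-29.945 + 1000) × 1.011113 − 1000 = 980.835 − 1000 = -19.17 per mil

-19.2 per mil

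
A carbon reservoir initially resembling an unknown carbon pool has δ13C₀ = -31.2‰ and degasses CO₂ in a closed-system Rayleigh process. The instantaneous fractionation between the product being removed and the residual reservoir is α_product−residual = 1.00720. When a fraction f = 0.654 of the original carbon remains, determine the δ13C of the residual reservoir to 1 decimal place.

Rayleigh residual: δ_res = (δ₀ + 1000)·f^(α−1) − 1000
α − 1 = 0.00720
f^(α−1) = 0.654^(0.00720) = 0.996947
δ_res = (-31.2 + 1000) × 0.996947 − 1000 = 965.842 − 1000 = -34.16‰

-34.2‰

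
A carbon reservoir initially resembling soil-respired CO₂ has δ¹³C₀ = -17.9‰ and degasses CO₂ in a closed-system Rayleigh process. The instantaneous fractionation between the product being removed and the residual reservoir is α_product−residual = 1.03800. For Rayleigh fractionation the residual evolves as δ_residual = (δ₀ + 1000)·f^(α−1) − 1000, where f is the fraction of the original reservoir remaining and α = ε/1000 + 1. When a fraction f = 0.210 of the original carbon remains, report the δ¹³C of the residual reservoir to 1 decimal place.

-74.4‰

Rayleigh residual: δ_res = (δ₀ + 1000)·f^(α−1) − 1000
α − 1 = 0.03800
f^(α−1) = 0.210^(0.03800) = 0.942420
δ_res = (-17.9 + 1000) × 0.942420 − 1000 = 925.550 − 1000 = -74.45‰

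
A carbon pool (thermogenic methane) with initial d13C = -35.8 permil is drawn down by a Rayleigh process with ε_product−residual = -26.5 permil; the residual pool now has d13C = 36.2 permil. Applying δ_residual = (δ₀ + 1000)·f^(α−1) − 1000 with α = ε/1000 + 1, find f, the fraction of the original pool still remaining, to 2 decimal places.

α − 1 = ε/1000 = -0.0265
(δ_res + 1000)/(δ₀ + 1000) = (36.2 + 1000)/(-35.8 + 1000) = 1036.2/964.2 = 1.074673
f = 1.074673^(1/-0.0265) = exp(ln(1.074673)/-0.0265) = exp(0.07202/-0.0265)
f = exp(-2.7176) = 0.0660

0.07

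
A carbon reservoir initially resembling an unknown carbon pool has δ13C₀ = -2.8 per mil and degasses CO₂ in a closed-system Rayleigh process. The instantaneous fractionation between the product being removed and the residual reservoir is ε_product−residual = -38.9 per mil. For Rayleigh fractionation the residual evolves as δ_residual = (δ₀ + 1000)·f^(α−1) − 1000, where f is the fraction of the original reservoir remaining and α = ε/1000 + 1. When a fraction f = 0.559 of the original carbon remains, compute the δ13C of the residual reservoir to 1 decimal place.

Rayleigh residual: δ_res = (δ₀ + 1000)·f^(α−1) − 1000
α = ε/1000 + 1 = 0.96110, so α − 1 = -0.03890
f^(α−1) = 0.559^(-0.03890) = 1.022882
δ_res = (-2.8 + 1000) × 1.022882 − 1000 = 1020.018 − 1000 = 20.02 per mil

20.0 per mil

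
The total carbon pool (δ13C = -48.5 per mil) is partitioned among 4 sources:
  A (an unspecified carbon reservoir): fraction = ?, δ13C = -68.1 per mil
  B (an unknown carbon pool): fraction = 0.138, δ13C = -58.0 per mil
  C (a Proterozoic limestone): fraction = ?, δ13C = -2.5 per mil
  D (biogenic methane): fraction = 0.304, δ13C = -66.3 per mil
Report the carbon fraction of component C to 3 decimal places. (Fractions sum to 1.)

0.269

Let f_C and f_A be the unknown fractions; fractions sum to 1 so f_C + f_A = 0.558.
Mass balance: Σ fᵢ·δᵢ = δ_bulk ⇒ f_C·(-2.5) + f_A·(-68.1) = -48.5 − (-28.159) = -20.341
Substitute f_A = 0.558 − f_C:
f_C·(-2.5 − -68.1) = -20.341 − 0.558×(-68.1) = 17.659
f_C = 17.659 / 65.6 = 0.2692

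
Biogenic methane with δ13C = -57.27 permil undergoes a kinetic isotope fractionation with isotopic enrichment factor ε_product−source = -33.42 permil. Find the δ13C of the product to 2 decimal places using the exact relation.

-88.78 permil

To first order, δ_product ≈ δ_source + ε = -90.69 permil.
Exactly, δ_product = (δ_source + 1000)·(ε/1000 + 1) − 1000.
δ_product = (-57.27 + 1000) × (-33.42/1000 + 1) − 1000
δ_product = -88.776 permil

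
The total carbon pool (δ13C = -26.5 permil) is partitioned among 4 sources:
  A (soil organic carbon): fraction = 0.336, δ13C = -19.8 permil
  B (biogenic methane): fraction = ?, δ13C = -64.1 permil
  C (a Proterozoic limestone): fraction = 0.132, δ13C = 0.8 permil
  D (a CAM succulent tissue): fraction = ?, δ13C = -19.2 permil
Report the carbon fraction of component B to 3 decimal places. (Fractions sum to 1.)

0.217

Let f_B and f_D be the unknown fractions; fractions sum to 1 so f_B + f_D = 0.532.
Mass balance: Σ fᵢ·δᵢ = δ_bulk ⇒ f_B·(-64.1) + f_D·(-19.2) = -26.5 − (-6.547) = -19.953
Substitute f_D = 0.532 − f_B:
f_B·(-64.1 − -19.2) = -19.953 − 0.532×(-19.2) = -9.738
f_B = -9.738 / -44.9 = 0.2169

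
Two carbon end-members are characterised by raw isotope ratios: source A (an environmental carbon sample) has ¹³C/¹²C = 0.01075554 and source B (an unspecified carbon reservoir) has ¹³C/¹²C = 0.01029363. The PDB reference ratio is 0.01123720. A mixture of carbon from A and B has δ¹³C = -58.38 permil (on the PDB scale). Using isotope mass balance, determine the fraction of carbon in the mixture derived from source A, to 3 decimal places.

0.623

δ_A = (0.01075554/0.01123720 − 1)×1000 = (0.957137 − 1)×1000 = -42.863 permil
δ_B = (0.01029363/0.01123720 − 1)×1000 = (0.916032 − 1)×1000 = -83.968 permil
f_A = (δ_mix − δ_B)/(δ_A − δ_B) = (-58.38 − (-83.968))/(-42.863 − (-83.968))
f_A = 25.588 / 41.105 = 0.6225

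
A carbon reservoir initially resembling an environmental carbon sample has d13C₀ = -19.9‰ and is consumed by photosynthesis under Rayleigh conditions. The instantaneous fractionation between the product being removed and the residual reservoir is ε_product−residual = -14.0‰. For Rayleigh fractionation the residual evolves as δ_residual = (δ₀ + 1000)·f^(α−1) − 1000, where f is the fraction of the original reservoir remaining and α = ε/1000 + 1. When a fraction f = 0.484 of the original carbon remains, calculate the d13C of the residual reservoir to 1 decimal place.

Rayleigh residual: δ_res = (δ₀ + 1000)·f^(α−1) − 1000
α = ε/1000 + 1 = 0.98600, so α − 1 = -0.01400
f^(α−1) = 0.484^(-0.01400) = 1.010211
δ_res = (-19.9 + 1000) × 1.010211 − 1000 = 990.108 − 1000 = -9.89‰

-9.9‰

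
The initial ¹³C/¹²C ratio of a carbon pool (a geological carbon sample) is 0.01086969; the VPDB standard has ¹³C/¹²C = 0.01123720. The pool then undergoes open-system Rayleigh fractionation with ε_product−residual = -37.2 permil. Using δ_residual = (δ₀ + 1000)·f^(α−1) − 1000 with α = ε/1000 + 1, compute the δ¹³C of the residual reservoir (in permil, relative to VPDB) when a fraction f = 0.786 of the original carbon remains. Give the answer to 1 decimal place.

δ₀ = (0.01086969/0.01123720 − 1)×1000 = (0.967295 − 1)×1000 = -32.705 permil
α − 1 = ε/1000 = -0.0372
f^(α−1) = 0.786^(-0.0372) = 1.008998
δ_res = (-32.705 + 1000) × 1.008998 − 1000 = 975.999 − 1000 = -24.00 permil

-24.0 permil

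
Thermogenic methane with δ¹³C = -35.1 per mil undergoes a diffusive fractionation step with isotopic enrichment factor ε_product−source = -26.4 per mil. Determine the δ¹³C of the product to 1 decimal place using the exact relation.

-60.6 per mil

To first order, δ_product ≈ δ_source + ε = -61.5 per mil.
Exactly, δ_product = (δ_source + 1000)·(ε/1000 + 1) − 1000.
δ_product = (-35.1 + 1000) × (-26.4/1000 + 1) − 1000
δ_product = -60.57 per mil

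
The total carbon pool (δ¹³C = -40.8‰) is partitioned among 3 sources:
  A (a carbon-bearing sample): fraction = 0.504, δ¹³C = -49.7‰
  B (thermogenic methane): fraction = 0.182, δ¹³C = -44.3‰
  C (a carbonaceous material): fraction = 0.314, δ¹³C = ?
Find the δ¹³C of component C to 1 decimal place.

-24.5‰

Isotope mass balance: δ_bulk = Σ fᵢ·δᵢ.
-40.8 = 0.504×(-49.7) + 0.182×(-44.3) + 0.314×δ_C
0.314·δ_C = -40.8 − (-33.111) = -7.689
δ_C = -7.689 / 0.314 = -24.49‰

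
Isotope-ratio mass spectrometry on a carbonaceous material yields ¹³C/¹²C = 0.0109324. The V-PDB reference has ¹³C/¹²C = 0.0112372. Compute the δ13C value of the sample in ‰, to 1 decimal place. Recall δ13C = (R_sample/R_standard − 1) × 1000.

-27.1‰

δ13C = (R_sample / R_standard − 1) × 1000
R_sample / R_standard = 0.0109324 / 0.0112372 = 0.972876
δ13C = (0.972876 − 1) × 1000 = -27.12‰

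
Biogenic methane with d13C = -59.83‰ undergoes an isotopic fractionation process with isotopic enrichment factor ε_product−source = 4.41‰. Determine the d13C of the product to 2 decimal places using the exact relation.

Exactly, δ_product = (δ_source + 1000)·(ε/1000 + 1) − 1000.
δ_product = (-59.83 + 1000) × (4.41/1000 + 1) − 1000
δ_product = -55.684‰

-55.68‰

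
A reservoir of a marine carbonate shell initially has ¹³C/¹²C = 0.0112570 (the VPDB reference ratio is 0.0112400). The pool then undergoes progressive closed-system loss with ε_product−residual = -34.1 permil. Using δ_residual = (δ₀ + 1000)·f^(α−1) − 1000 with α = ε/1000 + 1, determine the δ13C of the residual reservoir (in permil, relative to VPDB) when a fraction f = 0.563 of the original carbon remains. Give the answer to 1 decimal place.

21.3 permil

δ₀ = (0.0112570/0.0112400 − 1)×1000 = (1.001512 − 1)×1000 = 1.512 permil
α − 1 = ε/1000 = -0.0341
f^(α−1) = 0.563^(-0.0341) = 1.019783
δ_res = (1.512 + 1000) × 1.019783 − 1000 = 1021.325 − 1000 = 21.33 permil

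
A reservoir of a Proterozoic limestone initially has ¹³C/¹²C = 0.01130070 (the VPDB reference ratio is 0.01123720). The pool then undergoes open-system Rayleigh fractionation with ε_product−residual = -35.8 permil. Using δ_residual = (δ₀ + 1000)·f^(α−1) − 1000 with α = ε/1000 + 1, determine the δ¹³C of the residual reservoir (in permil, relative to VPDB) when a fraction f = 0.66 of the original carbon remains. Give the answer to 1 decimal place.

20.7 permil

δ₀ = (0.01130070/0.01123720 − 1)×1000 = (1.005651 − 1)×1000 = 5.651 permil
α − 1 = ε/1000 = -0.0358
f^(α−1) = 0.66^(-0.0358) = 1.014987
δ_res = (5.651 + 1000) × 1.014987 − 1000 = 1020.722 − 1000 = 20.72 permil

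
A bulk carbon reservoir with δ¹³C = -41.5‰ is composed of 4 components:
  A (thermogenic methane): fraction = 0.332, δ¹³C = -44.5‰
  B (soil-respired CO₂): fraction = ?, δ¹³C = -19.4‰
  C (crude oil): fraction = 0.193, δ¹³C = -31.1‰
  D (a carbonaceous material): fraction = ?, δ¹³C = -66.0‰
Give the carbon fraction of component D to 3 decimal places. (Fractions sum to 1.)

Let f_D and f_B be the unknown fractions; fractions sum to 1 so f_D + f_B = 0.475.
Mass balance: Σ fᵢ·δᵢ = δ_bulk ⇒ f_D·(-66.0) + f_B·(-19.4) = -41.5 − (-20.776) = -20.724
Substitute f_B = 0.475 − f_D:
f_D·(-66.0 − -19.4) = -20.724 − 0.475×(-19.4) = -11.509
f_D = -11.509 / -46.6 = 0.2470

0.247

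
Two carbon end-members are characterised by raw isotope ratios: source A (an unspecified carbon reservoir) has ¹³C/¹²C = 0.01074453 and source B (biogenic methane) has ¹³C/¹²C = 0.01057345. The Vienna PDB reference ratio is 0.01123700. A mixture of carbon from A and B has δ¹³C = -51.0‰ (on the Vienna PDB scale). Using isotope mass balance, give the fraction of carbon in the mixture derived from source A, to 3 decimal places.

0.529

δ_A = (0.01074453/0.01123700 − 1)×1000 = (0.956174 − 1)×1000 = -43.826‰
δ_B = (0.01057345/0.01123700 − 1)×1000 = (0.940950 − 1)×1000 = -59.050‰
f_A = (δ_mix − δ_B)/(δ_A − δ_B) = (-51.0 − (-59.050))/(-43.826 − (-59.050))
f_A = 8.050 / 15.225 = 0.5288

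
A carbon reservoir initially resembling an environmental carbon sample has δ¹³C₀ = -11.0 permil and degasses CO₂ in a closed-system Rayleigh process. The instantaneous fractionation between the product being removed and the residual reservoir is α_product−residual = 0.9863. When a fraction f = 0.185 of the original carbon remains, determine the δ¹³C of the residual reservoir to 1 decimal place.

Rayleigh residual: δ_res = (δ₀ + 1000)·f^(α−1) − 1000
α − 1 = -0.01370
f^(α−1) = 0.185^(-0.01370) = 1.023387
δ_res = (-11.0 + 1000) × 1.023387 − 1000 = 1012.129 − 1000 = 12.13 permil

12.1 permil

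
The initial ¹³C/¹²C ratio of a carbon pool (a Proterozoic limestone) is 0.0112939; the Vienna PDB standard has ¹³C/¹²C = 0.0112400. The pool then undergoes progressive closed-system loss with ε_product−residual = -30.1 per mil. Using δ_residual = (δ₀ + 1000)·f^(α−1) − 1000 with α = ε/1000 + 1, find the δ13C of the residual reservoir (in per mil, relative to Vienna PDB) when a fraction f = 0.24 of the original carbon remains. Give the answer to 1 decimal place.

48.9 per mil

δ₀ = (0.0112939/0.0112400 − 1)×1000 = (1.004795 − 1)×1000 = 4.795 per mil
α − 1 = ε/1000 = -0.0301
f^(α−1) = 0.24^(-0.0301) = 1.043892
δ_res = (4.795 + 1000) × 1.043892 − 1000 = 1048.898 − 1000 = 48.90 per mil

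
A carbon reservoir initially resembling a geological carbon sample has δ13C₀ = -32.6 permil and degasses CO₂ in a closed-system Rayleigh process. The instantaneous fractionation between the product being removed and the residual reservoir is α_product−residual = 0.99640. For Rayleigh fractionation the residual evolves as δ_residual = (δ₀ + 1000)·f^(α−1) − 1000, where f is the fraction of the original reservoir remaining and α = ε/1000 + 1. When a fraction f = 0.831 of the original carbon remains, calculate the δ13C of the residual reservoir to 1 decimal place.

Rayleigh residual: δ_res = (δ₀ + 1000)·f^(α−1) − 1000
α − 1 = -0.00360
f^(α−1) = 0.831^(-0.00360) = 1.000667
δ_res = (-32.6 + 1000) × 1.000667 − 1000 = 968.045 − 1000 = -31.96 permil

-32.0 permil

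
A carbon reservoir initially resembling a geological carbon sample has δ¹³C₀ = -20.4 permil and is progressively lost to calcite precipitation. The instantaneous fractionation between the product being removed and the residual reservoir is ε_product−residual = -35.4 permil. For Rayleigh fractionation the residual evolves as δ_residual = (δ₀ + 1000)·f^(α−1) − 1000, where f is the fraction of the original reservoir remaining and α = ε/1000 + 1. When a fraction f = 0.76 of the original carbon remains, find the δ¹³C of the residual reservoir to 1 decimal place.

-10.8 permil

Rayleigh residual: δ_res = (δ₀ + 1000)·f^(α−1) − 1000
α = ε/1000 + 1 = 0.96460, so α − 1 = -0.03540
f^(α−1) = 0.76^(-0.03540) = 1.009762
δ_res = (-20.4 + 1000) × 1.009762 − 1000 = 989.163 − 1000 = -10.84 permil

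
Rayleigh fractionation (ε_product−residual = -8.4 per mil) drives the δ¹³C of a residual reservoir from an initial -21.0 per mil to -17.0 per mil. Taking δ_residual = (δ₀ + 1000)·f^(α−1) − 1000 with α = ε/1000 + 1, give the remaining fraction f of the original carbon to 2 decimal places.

0.62

α − 1 = ε/1000 = -0.0084
(δ_res + 1000)/(δ₀ + 1000) = (-17.0 + 1000)/(-21.0 + 1000) = 983.0/979.0 = 1.004086
f = 1.004086^(1/-0.0084) = exp(ln(1.004086)/-0.0084) = exp(0.00408/-0.0084)
f = exp(-0.4854) = 0.6154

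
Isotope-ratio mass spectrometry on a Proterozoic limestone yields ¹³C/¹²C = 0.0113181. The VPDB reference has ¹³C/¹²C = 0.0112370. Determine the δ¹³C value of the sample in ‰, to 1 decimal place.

δ¹³C = (R_sample / R_standard − 1) × 1000
R_sample / R_standard = 0.0113181 / 0.0112370 = 1.007217
δ¹³C = (1.007217 − 1) × 1000 = 7.22‰

7.2‰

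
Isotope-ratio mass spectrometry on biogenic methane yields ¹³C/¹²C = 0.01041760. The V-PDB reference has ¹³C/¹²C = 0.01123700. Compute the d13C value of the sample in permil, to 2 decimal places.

d13C = (R_sample / R_standard − 1) × 1000
R_sample / R_standard = 0.01041760 / 0.01123700 = 0.927080
d13C = (0.927080 − 1) × 1000 = -72.920 permil

-72.92 permil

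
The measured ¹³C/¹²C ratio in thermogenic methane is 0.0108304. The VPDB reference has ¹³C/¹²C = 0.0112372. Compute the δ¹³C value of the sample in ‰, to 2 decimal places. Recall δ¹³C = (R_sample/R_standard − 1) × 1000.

-36.20‰

δ¹³C = (R_sample / R_standard − 1) × 1000
R_sample / R_standard = 0.0108304 / 0.0112372 = 0.963799
δ¹³C = (0.963799 − 1) × 1000 = -36.201‰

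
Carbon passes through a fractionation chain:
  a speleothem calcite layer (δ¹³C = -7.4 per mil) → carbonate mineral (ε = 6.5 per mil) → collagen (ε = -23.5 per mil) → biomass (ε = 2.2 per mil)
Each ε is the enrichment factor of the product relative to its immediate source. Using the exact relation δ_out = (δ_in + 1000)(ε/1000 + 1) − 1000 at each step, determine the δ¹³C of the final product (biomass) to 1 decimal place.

-22.3 per mil

step 1: δ = (-7.40 + 1000)·(6.5/1000 + 1) − 1000 = -0.95 per mil
step 2: δ = (-0.95 + 1000)·(-23.5/1000 + 1) − 1000 = -24.43 per mil
step 3: δ = (-24.43 + 1000)·(2.2/1000 + 1) − 1000 = -22.28 per mil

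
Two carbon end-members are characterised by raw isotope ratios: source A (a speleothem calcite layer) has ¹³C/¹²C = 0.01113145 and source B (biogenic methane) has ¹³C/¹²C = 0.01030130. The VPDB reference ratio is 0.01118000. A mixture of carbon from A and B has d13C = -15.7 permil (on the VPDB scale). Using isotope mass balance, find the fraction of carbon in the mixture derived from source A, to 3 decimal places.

0.847

δ_A = (0.01113145/0.01118000 − 1)×1000 = (0.995657 − 1)×1000 = -4.343 permil
δ_B = (0.01030130/0.01118000 − 1)×1000 = (0.921404 − 1)×1000 = -78.596 permil
f_A = (δ_mix − δ_B)/(δ_A − δ_B) = (-15.7 − (-78.596))/(-4.343 − (-78.596))
f_A = 62.896 / 74.253 = 0.8470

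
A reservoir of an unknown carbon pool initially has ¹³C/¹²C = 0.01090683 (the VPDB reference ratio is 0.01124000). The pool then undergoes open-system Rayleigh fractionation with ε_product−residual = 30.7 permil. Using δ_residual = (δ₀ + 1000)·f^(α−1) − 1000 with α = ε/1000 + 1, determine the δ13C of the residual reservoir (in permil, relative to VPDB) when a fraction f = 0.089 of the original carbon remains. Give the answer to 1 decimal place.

δ₀ = (0.01090683/0.01124000 − 1)×1000 = (0.970359 − 1)×1000 = -29.641 permil
α − 1 = ε/1000 = 0.0307
f^(α−1) = 0.089^(0.0307) = 0.928424
δ_res = (-29.641 + 1000) × 0.928424 − 1000 = 900.904 − 1000 = -99.10 permil

-99.1 permil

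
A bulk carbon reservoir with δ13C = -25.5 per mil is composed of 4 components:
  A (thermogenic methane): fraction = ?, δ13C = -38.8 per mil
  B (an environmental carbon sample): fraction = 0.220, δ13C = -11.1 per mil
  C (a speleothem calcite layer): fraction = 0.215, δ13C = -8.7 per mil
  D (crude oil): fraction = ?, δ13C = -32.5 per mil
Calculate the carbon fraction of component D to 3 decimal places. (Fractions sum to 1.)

Let f_D and f_A be the unknown fractions; fractions sum to 1 so f_D + f_A = 0.565.
Mass balance: Σ fᵢ·δᵢ = δ_bulk ⇒ f_D·(-32.5) + f_A·(-38.8) = -25.5 − (-4.312) = -21.188
Substitute f_A = 0.565 − f_D:
f_D·(-32.5 − -38.8) = -21.188 − 0.565×(-38.8) = 0.734
f_D = 0.734 / 6.3 = 0.1166

0.117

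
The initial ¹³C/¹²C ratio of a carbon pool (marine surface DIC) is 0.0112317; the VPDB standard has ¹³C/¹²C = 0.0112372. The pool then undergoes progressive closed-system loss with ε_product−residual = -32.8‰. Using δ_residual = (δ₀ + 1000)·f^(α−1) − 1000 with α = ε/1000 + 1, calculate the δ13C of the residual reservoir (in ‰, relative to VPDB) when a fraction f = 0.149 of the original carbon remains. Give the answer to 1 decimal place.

δ₀ = (0.0112317/0.0112372 − 1)×1000 = (0.999511 − 1)×1000 = -0.489‰
α − 1 = ε/1000 = -0.0328
f^(α−1) = 0.149^(-0.0328) = 1.064436
δ_res = (-0.489 + 1000) × 1.064436 − 1000 = 1063.915 − 1000 = 63.91‰

63.9‰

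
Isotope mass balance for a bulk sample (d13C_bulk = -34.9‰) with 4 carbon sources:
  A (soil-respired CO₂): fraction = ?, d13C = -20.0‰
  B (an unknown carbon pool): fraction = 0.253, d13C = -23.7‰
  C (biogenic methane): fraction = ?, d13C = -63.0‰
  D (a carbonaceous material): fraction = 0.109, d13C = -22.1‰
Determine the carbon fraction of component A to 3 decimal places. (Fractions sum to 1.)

Let f_A and f_C be the unknown fractions; fractions sum to 1 so f_A + f_C = 0.638.
Mass balance: Σ fᵢ·δᵢ = δ_bulk ⇒ f_A·(-20.0) + f_C·(-63.0) = -34.9 − (-8.405) = -26.495
Substitute f_C = 0.638 − f_A:
f_A·(-20.0 − -63.0) = -26.495 − 0.638×(-63.0) = 13.699
f_A = 13.699 / 43.0 = 0.3186

0.319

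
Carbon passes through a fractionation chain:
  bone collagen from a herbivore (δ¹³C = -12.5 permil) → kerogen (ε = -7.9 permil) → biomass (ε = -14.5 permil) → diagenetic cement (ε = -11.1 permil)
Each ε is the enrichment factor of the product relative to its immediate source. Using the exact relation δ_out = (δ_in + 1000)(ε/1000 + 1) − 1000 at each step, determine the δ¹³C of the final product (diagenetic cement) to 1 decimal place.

step 1: δ = (-12.50 + 1000)·(-7.9/1000 + 1) − 1000 = -20.30 permil
step 2: δ = (-20.30 + 1000)·(-14.5/1000 + 1) − 1000 = -34.51 permil
step 3: δ = (-34.51 + 1000)·(-11.1/1000 + 1) − 1000 = -45.22 permil

-45.2 permil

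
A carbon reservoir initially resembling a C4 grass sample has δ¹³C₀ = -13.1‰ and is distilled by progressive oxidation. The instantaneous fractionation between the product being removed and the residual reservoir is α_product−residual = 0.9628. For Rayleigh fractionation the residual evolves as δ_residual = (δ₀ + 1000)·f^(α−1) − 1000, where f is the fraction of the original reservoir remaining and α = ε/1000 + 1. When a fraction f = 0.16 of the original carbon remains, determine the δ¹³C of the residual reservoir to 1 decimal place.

Rayleigh residual: δ_res = (δ₀ + 1000)·f^(α−1) − 1000
α − 1 = -0.03720
f^(α−1) = 0.16^(-0.03720) = 1.070549
δ_res = (-13.1 + 1000) × 1.070549 − 1000 = 1056.525 − 1000 = 56.53‰

56.5‰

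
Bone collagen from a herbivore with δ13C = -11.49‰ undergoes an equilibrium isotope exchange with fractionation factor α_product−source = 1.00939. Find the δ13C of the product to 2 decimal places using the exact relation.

-2.21‰

δ_product = (δ_source + 1000)·α − 1000
δ_product = (-11.49 + 1000) × 1.00939 − 1000
δ_product = 997.792 − 1000 = -2.208‰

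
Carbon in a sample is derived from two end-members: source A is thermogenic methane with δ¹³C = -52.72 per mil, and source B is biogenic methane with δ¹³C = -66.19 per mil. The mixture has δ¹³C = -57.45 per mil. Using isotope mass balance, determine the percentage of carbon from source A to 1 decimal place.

64.9%

δ_mix = f_A·δ_A + (1 − f_A)·δ_B  ⇒  f_A = (δ_mix − δ_B)/(δ_A − δ_B)
f_A = (-57.45 − (-66.19)) / (-52.72 − (-66.19))
f_A = 8.74 / 13.47 = 0.6488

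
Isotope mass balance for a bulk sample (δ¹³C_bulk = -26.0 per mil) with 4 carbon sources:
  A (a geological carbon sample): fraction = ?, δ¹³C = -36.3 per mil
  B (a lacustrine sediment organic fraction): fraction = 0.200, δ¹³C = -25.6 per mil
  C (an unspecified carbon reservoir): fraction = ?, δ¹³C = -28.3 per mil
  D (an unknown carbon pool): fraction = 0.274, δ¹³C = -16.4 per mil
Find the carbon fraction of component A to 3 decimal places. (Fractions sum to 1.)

0.188

Let f_A and f_C be the unknown fractions; fractions sum to 1 so f_A + f_C = 0.526.
Mass balance: Σ fᵢ·δᵢ = δ_bulk ⇒ f_A·(-36.3) + f_C·(-28.3) = -26.0 − (-9.614) = -16.386
Substitute f_C = 0.526 − f_A:
f_A·(-36.3 − -28.3) = -16.386 − 0.526×(-28.3) = -1.501
f_A = -1.501 / -8.0 = 0.1876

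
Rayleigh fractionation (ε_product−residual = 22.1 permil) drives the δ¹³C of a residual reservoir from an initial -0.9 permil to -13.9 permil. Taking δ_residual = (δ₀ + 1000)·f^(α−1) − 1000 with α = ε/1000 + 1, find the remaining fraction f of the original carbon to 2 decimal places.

α − 1 = ε/1000 = 0.0221
(δ_res + 1000)/(δ₀ + 1000) = (-13.9 + 1000)/(-0.9 + 1000) = 986.1/999.1 = 0.986988
f = 0.986988^(1/0.0221) = exp(ln(0.986988)/0.0221) = exp(-0.01310/0.0221)
f = exp(-0.5926) = 0.5529

0.55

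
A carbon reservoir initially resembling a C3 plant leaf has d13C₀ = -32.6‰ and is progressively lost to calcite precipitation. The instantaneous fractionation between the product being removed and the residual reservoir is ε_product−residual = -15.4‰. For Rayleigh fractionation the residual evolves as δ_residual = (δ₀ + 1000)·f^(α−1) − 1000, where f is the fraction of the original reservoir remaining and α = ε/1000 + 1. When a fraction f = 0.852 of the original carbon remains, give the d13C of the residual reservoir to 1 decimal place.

-30.2‰

Rayleigh residual: δ_res = (δ₀ + 1000)·f^(α−1) − 1000
α = ε/1000 + 1 = 0.98460, so α − 1 = -0.01540
f^(α−1) = 0.852^(-0.01540) = 1.002470
δ_res = (-32.6 + 1000) × 1.002470 − 1000 = 969.789 − 1000 = -30.21‰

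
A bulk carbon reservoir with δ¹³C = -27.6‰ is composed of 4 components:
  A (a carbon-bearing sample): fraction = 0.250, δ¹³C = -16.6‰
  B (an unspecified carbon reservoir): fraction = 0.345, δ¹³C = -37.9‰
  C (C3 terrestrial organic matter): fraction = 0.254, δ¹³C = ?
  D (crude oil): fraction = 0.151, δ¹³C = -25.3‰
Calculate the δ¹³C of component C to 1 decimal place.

-25.8‰

Isotope mass balance: δ_bulk = Σ fᵢ·δᵢ.
-27.6 = 0.250×(-16.6) + 0.345×(-37.9) + 0.254×δ_C + 0.151×(-25.3)
0.254·δ_C = -27.6 − (-21.046) = -6.554
δ_C = -6.554 / 0.254 = -25.80‰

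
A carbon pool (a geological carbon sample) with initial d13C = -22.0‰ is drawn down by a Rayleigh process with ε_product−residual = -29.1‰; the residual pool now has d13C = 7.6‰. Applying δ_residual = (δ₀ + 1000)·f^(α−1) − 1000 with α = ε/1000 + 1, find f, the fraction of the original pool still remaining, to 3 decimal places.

α − 1 = ε/1000 = -0.0291
(δ_res + 1000)/(δ₀ + 1000) = (7.6 + 1000)/(-22.0 + 1000) = 1007.6/978.0 = 1.030266
f = 1.030266^(1/-0.0291) = exp(ln(1.030266)/-0.0291) = exp(0.02982/-0.0291)
f = exp(-1.0246) = 0.3589

0.359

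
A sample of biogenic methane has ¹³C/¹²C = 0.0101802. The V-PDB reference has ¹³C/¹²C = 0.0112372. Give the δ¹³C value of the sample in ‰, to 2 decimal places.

δ¹³C = (R_sample / R_standard − 1) × 1000
R_sample / R_standard = 0.0101802 / 0.0112372 = 0.905937
δ¹³C = (0.905937 − 1) × 1000 = -94.063‰

-94.06‰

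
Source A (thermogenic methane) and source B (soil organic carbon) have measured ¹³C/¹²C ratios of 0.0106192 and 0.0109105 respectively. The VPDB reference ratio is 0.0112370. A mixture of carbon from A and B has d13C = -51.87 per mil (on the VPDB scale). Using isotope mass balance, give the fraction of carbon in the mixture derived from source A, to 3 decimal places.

0.880

δ_A = (0.0106192/0.0112370 − 1)×1000 = (0.945021 − 1)×1000 = -54.979 per mil
δ_B = (0.0109105/0.0112370 − 1)×1000 = (0.970944 − 1)×1000 = -29.056 per mil
f_A = (δ_mix − δ_B)/(δ_A − δ_B) = (-51.87 − (-29.056))/(-54.979 − (-29.056))
f_A = -22.814 / -25.923 = 0.8801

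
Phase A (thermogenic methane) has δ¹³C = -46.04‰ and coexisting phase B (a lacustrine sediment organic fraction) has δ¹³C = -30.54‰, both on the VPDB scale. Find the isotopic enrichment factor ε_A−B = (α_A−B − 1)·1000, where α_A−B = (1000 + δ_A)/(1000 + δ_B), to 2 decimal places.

-15.99‰

α_A−B = (1000 + -46.04) / (1000 + -30.54) = 953.96 / 969.46 = 0.984012
ε_A−B = (0.984012 − 1) × 1000 = -15.988‰
(The approximation ε ≈ δ_A − δ_B would give -15.50‰.)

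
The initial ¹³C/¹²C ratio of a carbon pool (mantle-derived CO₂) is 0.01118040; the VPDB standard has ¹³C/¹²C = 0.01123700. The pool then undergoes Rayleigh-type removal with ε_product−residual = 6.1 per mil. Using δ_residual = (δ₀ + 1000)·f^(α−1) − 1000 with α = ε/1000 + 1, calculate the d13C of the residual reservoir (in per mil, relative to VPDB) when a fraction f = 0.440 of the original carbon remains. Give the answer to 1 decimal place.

-10.0 per mil

δ₀ = (0.01118040/0.01123700 − 1)×1000 = (0.994963 − 1)×1000 = -5.037 per mil
α − 1 = ε/1000 = 0.0061
f^(α−1) = 0.440^(0.0061) = 0.995005
δ_res = (-5.037 + 1000) × 0.995005 − 1000 = 989.993 − 1000 = -10.01 per mil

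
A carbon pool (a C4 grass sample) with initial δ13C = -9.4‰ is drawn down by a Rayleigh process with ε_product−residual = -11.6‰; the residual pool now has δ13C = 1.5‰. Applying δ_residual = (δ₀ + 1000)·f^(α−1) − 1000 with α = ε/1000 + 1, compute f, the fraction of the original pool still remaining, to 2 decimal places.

0.39

α − 1 = ε/1000 = -0.0116
(δ_res + 1000)/(δ₀ + 1000) = (1.5 + 1000)/(-9.4 + 1000) = 1001.5/990.6 = 1.011003
f = 1.011003^(1/-0.0116) = exp(ln(1.011003)/-0.0116) = exp(0.01094/-0.0116)
f = exp(-0.9434) = 0.3893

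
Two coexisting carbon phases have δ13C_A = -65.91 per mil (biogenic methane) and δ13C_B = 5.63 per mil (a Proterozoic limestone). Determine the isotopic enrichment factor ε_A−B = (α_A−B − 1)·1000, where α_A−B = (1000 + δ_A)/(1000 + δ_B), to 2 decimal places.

α_A−B = (1000 + -65.91) / (1000 + 5.63) = 934.09 / 1005.63 = 0.928861
ε_A−B = (0.928861 − 1) × 1000 = -71.139 per mil
(The approximation ε ≈ δ_A − δ_B would give -71.54 per mil.)

-71.14 per mil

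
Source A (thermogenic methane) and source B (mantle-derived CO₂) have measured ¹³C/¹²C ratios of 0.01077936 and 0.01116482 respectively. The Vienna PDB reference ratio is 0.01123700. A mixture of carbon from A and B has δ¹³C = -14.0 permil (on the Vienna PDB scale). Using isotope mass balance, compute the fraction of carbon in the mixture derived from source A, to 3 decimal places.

0.221

δ_A = (0.01077936/0.01123700 − 1)×1000 = (0.959274 − 1)×1000 = -40.726 permil
δ_B = (0.01116482/0.01123700 − 1)×1000 = (0.993577 − 1)×1000 = -6.423 permil
f_A = (δ_mix − δ_B)/(δ_A − δ_B) = (-14.0 − (-6.423))/(-40.726 − (-6.423))
f_A = -7.577 / -34.303 = 0.2209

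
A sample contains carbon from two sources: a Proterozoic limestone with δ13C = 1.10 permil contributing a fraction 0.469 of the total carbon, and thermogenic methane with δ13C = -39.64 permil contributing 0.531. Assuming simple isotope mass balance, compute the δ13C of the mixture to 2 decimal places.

δ_mix = f_A·δ_A + f_B·δ_B
δ_mix = 0.469 × (1.10) + 0.531 × (-39.64)
δ_mix = 0.516 + -21.049 = -20.533 permil

-20.53 permil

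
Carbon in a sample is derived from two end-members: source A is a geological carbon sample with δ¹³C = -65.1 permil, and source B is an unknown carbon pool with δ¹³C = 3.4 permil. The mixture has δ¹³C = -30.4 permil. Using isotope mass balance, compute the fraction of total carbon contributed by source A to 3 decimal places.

0.493

δ_mix = f_A·δ_A + (1 − f_A)·δ_B  ⇒  f_A = (δ_mix − δ_B)/(δ_A − δ_B)
f_A = (-30.4 − (3.4)) / (-65.1 − (3.4))
f_A = -33.8 / -68.5 = 0.4934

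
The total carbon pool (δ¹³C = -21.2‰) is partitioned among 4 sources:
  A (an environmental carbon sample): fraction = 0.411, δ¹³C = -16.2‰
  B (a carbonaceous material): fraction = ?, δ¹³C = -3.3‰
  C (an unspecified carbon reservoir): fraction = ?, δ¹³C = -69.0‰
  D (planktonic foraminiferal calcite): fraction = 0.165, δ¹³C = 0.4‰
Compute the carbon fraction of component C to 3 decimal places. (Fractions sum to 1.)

Let f_C and f_B be the unknown fractions; fractions sum to 1 so f_C + f_B = 0.424.
Mass balance: Σ fᵢ·δᵢ = δ_bulk ⇒ f_C·(-69.0) + f_B·(-3.3) = -21.2 − (-6.592) = -14.608
Substitute f_B = 0.424 − f_C:
f_C·(-69.0 − -3.3) = -14.608 − 0.424×(-3.3) = -13.209
f_C = -13.209 / -65.7 = 0.2010

0.201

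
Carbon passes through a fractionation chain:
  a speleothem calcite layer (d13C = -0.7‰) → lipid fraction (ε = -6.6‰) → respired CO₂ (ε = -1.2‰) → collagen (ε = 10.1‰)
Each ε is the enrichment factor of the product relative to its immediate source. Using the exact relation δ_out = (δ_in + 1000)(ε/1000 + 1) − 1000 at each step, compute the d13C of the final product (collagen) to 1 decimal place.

1.5‰

step 1: δ = (-0.70 + 1000)·(-6.6/1000 + 1) − 1000 = -7.30‰
step 2: δ = (-7.30 + 1000)·(-1.2/1000 + 1) − 1000 = -8.49‰
step 3: δ = (-8.49 + 1000)·(10.1/1000 + 1) − 1000 = 1.53‰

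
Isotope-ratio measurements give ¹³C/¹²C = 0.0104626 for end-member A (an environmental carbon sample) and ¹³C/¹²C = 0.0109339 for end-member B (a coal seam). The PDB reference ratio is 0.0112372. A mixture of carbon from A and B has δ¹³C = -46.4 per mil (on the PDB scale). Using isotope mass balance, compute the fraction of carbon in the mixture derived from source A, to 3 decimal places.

δ_A = (0.0104626/0.0112372 − 1)×1000 = (0.931068 − 1)×1000 = -68.932 per mil
δ_B = (0.0109339/0.0112372 − 1)×1000 = (0.973009 − 1)×1000 = -26.991 per mil
f_A = (δ_mix − δ_B)/(δ_A − δ_B) = (-46.4 − (-26.991))/(-68.932 − (-26.991))
f_A = -19.409 / -41.941 = 0.4628

0.463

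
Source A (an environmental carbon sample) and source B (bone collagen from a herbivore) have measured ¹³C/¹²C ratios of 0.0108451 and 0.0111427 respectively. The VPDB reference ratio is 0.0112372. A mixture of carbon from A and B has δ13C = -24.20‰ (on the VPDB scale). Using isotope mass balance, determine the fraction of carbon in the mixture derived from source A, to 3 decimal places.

δ_A = (0.0108451/0.0112372 − 1)×1000 = (0.965107 − 1)×1000 = -34.893‰
δ_B = (0.0111427/0.0112372 − 1)×1000 = (0.991590 − 1)×1000 = -8.410‰
f_A = (δ_mix − δ_B)/(δ_A − δ_B) = (-24.20 − (-8.410))/(-34.893 − (-8.410))
f_A = -15.790 / -26.483 = 0.5962

0.596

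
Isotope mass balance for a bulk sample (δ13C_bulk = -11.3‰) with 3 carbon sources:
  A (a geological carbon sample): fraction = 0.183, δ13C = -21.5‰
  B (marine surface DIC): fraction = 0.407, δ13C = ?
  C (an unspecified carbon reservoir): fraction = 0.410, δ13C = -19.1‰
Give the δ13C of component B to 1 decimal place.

Isotope mass balance: δ_bulk = Σ fᵢ·δᵢ.
-11.3 = 0.183×(-21.5) + 0.407×δ_B + 0.410×(-19.1)
0.407·δ_B = -11.3 − (-11.765) = 0.465
δ_B = 0.465 / 0.407 = 1.14‰

1.1‰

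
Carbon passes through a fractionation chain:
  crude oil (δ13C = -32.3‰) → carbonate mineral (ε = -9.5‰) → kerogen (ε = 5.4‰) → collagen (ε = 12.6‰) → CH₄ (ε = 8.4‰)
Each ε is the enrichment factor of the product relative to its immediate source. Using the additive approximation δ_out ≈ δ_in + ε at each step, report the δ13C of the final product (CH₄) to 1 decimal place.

step 1: δ ≈ -32.3 + (-9.5) = -41.8‰
step 2: δ ≈ -41.8 + (5.4) = -36.4‰
step 3: δ ≈ -36.4 + (12.6) = -23.8‰
step 4: δ ≈ -23.8 + (8.4) = -15.4‰

-15.4‰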